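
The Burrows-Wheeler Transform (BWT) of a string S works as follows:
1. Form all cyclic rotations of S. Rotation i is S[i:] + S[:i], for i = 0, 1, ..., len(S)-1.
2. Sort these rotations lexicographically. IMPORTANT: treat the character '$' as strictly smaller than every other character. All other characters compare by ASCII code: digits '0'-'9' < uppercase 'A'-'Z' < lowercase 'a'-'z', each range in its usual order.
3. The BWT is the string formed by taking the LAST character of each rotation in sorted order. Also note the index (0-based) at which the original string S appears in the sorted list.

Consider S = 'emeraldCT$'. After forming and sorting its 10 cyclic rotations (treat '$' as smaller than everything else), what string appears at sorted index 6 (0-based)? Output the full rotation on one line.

Answer: eraldCT$em

Derivation:
All 10 rotations (rotation i = S[i:]+S[:i]):
  rot[0] = emeraldCT$
  rot[1] = meraldCT$e
  rot[2] = eraldCT$em
  rot[3] = raldCT$eme
  rot[4] = aldCT$emer
  rot[5] = ldCT$emera
  rot[6] = dCT$emeral
  rot[7] = CT$emerald
  rot[8] = T$emeraldC
  rot[9] = $emeraldCT
Sorted (with $ < everything):
  sorted[0] = $emeraldCT
  sorted[1] = CT$emerald
  sorted[2] = T$emeraldC
  sorted[3] = aldCT$emer
  sorted[4] = dCT$emeral
  sorted[5] = emeraldCT$
  sorted[6] = eraldCT$em
  sorted[7] = ldCT$emera
  sorted[8] = meraldCT$e
  sorted[9] = raldCT$eme
sorted[6] = eraldCT$em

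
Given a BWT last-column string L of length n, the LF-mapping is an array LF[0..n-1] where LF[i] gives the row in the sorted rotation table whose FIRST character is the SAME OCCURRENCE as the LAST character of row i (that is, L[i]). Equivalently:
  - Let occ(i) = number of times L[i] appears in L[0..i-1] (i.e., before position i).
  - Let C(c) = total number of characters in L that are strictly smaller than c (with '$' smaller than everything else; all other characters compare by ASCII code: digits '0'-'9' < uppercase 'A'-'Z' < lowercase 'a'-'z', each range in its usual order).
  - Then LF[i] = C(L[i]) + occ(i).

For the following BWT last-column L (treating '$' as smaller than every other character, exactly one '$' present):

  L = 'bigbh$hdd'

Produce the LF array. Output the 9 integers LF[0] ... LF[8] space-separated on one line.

Answer: 1 8 5 2 6 0 7 3 4

Derivation:
Char counts: '$':1, 'b':2, 'd':2, 'g':1, 'h':2, 'i':1
C (first-col start): C('$')=0, C('b')=1, C('d')=3, C('g')=5, C('h')=6, C('i')=8
L[0]='b': occ=0, LF[0]=C('b')+0=1+0=1
L[1]='i': occ=0, LF[1]=C('i')+0=8+0=8
L[2]='g': occ=0, LF[2]=C('g')+0=5+0=5
L[3]='b': occ=1, LF[3]=C('b')+1=1+1=2
L[4]='h': occ=0, LF[4]=C('h')+0=6+0=6
L[5]='$': occ=0, LF[5]=C('$')+0=0+0=0
L[6]='h': occ=1, LF[6]=C('h')+1=6+1=7
L[7]='d': occ=0, LF[7]=C('d')+0=3+0=3
L[8]='d': occ=1, LF[8]=C('d')+1=3+1=4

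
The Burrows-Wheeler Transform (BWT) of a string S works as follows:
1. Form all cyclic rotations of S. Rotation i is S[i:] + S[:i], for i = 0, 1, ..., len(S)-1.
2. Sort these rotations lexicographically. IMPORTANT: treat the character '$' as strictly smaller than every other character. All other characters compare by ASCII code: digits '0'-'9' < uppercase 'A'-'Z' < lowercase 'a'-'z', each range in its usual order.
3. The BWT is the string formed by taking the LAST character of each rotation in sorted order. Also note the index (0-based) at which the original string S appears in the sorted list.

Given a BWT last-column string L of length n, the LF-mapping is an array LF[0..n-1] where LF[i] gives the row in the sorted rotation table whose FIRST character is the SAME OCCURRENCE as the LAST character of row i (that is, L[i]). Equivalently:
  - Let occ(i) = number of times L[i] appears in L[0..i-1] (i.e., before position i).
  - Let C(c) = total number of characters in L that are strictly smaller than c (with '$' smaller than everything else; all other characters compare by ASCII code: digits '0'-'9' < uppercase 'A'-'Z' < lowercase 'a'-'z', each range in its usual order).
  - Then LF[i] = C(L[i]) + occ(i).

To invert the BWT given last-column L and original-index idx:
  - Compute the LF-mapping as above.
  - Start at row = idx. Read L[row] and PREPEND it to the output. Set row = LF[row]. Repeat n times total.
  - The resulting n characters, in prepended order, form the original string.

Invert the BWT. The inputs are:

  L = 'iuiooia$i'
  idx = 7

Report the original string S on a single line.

Answer: oiiuaoii$

Derivation:
LF mapping: 2 8 3 6 7 4 1 0 5
Walk LF starting at row 7, prepending L[row]:
  step 1: row=7, L[7]='$', prepend. Next row=LF[7]=0
  step 2: row=0, L[0]='i', prepend. Next row=LF[0]=2
  step 3: row=2, L[2]='i', prepend. Next row=LF[2]=3
  step 4: row=3, L[3]='o', prepend. Next row=LF[3]=6
  step 5: row=6, L[6]='a', prepend. Next row=LF[6]=1
  step 6: row=1, L[1]='u', prepend. Next row=LF[1]=8
  step 7: row=8, L[8]='i', prepend. Next row=LF[8]=5
  step 8: row=5, L[5]='i', prepend. Next row=LF[5]=4
  step 9: row=4, L[4]='o', prepend. Next row=LF[4]=7
Reversed output: oiiuaoii$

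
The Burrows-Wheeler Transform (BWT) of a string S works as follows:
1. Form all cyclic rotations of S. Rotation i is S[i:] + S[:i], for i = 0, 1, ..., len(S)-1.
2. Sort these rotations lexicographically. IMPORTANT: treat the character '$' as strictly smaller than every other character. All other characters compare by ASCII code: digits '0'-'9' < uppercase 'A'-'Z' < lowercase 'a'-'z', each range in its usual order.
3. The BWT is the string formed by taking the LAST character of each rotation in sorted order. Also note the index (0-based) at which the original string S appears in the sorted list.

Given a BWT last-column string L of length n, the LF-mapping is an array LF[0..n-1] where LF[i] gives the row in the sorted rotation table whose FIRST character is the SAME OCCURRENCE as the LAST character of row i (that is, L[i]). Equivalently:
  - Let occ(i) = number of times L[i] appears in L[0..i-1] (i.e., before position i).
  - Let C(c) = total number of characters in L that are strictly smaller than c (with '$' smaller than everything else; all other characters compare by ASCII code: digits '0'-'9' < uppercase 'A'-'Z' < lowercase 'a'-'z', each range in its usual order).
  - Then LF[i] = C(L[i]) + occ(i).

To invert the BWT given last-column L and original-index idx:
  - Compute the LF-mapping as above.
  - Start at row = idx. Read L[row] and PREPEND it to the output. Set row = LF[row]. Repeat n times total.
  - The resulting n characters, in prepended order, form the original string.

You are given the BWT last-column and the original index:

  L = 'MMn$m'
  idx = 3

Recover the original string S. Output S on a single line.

Answer: mnMM$

Derivation:
LF mapping: 1 2 4 0 3
Walk LF starting at row 3, prepending L[row]:
  step 1: row=3, L[3]='$', prepend. Next row=LF[3]=0
  step 2: row=0, L[0]='M', prepend. Next row=LF[0]=1
  step 3: row=1, L[1]='M', prepend. Next row=LF[1]=2
  step 4: row=2, L[2]='n', prepend. Next row=LF[2]=4
  step 5: row=4, L[4]='m', prepend. Next row=LF[4]=3
Reversed output: mnMM$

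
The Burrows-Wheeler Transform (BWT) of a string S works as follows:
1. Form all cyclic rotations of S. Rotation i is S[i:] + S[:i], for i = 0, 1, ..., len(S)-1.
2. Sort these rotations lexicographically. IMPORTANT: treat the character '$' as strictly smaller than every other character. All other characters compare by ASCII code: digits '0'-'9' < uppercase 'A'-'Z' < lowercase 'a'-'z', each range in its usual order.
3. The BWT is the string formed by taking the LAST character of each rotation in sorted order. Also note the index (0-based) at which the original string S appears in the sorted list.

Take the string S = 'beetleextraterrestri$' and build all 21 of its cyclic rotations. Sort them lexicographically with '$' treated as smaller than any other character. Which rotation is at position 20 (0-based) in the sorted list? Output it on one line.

All 21 rotations (rotation i = S[i:]+S[:i]):
  rot[0] = beetleextraterrestri$
  rot[1] = eetleextraterrestri$b
  rot[2] = etleextraterrestri$be
  rot[3] = tleextraterrestri$bee
  rot[4] = leextraterrestri$beet
  rot[5] = eextraterrestri$beetl
  rot[6] = extraterrestri$beetle
  rot[7] = xtraterrestri$beetlee
  rot[8] = traterrestri$beetleex
  rot[9] = raterrestri$beetleext
  rot[10] = aterrestri$beetleextr
  rot[11] = terrestri$beetleextra
  rot[12] = errestri$beetleextrat
  rot[13] = rrestri$beetleextrate
  rot[14] = restri$beetleextrater
  rot[15] = estri$beetleextraterr
  rot[16] = stri$beetleextraterre
  rot[17] = tri$beetleextraterres
  rot[18] = ri$beetleextraterrest
  rot[19] = i$beetleextraterrestr
  rot[20] = $beetleextraterrestri
Sorted (with $ < everything):
  sorted[0] = $beetleextraterrestri
  sorted[1] = aterrestri$beetleextr
  sorted[2] = beetleextraterrestri$
  sorted[3] = eetleextraterrestri$b
  sorted[4] = eextraterrestri$beetl
  sorted[5] = errestri$beetleextrat
  sorted[6] = estri$beetleextraterr
  sorted[7] = etleextraterrestri$be
  sorted[8] = extraterrestri$beetle
  sorted[9] = i$beetleextraterrestr
  sorted[10] = leextraterrestri$beet
  sorted[11] = raterrestri$beetleext
  sorted[12] = restri$beetleextrater
  sorted[13] = ri$beetleextraterrest
  sorted[14] = rrestri$beetleextrate
  sorted[15] = stri$beetleextraterre
  sorted[16] = terrestri$beetleextra
  sorted[17] = tleextraterrestri$bee
  sorted[18] = traterrestri$beetleex
  sorted[19] = tri$beetleextraterres
  sorted[20] = xtraterrestri$beetlee
sorted[20] = xtraterrestri$beetlee

Answer: xtraterrestri$beetlee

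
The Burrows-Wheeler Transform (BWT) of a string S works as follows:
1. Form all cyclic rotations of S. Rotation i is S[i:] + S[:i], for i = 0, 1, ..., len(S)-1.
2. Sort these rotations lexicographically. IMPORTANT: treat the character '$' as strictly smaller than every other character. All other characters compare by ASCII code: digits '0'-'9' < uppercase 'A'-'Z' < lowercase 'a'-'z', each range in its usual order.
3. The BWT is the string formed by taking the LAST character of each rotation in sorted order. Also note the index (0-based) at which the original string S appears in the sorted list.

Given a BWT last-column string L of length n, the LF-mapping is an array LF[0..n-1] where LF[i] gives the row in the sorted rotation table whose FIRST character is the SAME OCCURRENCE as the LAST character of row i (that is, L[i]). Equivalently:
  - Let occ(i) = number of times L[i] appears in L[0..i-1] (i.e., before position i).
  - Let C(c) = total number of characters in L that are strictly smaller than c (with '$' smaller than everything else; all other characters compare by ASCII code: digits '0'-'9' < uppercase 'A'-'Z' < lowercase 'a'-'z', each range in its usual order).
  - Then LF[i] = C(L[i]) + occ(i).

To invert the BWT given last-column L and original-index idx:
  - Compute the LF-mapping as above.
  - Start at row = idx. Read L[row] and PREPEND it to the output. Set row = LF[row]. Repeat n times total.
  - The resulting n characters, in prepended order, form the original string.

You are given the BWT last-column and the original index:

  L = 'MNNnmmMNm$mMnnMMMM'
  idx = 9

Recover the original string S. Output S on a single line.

Answer: NMMnmMnMmMmNMnmNM$

Derivation:
LF mapping: 1 8 9 15 11 12 2 10 13 0 14 3 16 17 4 5 6 7
Walk LF starting at row 9, prepending L[row]:
  step 1: row=9, L[9]='$', prepend. Next row=LF[9]=0
  step 2: row=0, L[0]='M', prepend. Next row=LF[0]=1
  step 3: row=1, L[1]='N', prepend. Next row=LF[1]=8
  step 4: row=8, L[8]='m', prepend. Next row=LF[8]=13
  step 5: row=13, L[13]='n', prepend. Next row=LF[13]=17
  step 6: row=17, L[17]='M', prepend. Next row=LF[17]=7
  step 7: row=7, L[7]='N', prepend. Next row=LF[7]=10
  step 8: row=10, L[10]='m', prepend. Next row=LF[10]=14
  step 9: row=14, L[14]='M', prepend. Next row=LF[14]=4
  step 10: row=4, L[4]='m', prepend. Next row=LF[4]=11
  step 11: row=11, L[11]='M', prepend. Next row=LF[11]=3
  step 12: row=3, L[3]='n', prepend. Next row=LF[3]=15
  step 13: row=15, L[15]='M', prepend. Next row=LF[15]=5
  step 14: row=5, L[5]='m', prepend. Next row=LF[5]=12
  step 15: row=12, L[12]='n', prepend. Next row=LF[12]=16
  step 16: row=16, L[16]='M', prepend. Next row=LF[16]=6
  step 17: row=6, L[6]='M', prepend. Next row=LF[6]=2
  step 18: row=2, L[2]='N', prepend. Next row=LF[2]=9
Reversed output: NMMnmMnMmMmNMnmNM$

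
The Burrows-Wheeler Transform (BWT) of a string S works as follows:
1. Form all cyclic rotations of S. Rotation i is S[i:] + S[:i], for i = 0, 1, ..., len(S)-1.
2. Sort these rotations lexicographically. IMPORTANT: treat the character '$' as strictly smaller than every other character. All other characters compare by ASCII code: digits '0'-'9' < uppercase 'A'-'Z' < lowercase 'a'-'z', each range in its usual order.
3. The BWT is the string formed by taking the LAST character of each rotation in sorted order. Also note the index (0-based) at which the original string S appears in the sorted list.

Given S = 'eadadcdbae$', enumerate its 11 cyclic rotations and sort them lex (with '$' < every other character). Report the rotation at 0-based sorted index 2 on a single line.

All 11 rotations (rotation i = S[i:]+S[:i]):
  rot[0] = eadadcdbae$
  rot[1] = adadcdbae$e
  rot[2] = dadcdbae$ea
  rot[3] = adcdbae$ead
  rot[4] = dcdbae$eada
  rot[5] = cdbae$eadad
  rot[6] = dbae$eadadc
  rot[7] = bae$eadadcd
  rot[8] = ae$eadadcdb
  rot[9] = e$eadadcdba
  rot[10] = $eadadcdbae
Sorted (with $ < everything):
  sorted[0] = $eadadcdbae
  sorted[1] = adadcdbae$e
  sorted[2] = adcdbae$ead
  sorted[3] = ae$eadadcdb
  sorted[4] = bae$eadadcd
  sorted[5] = cdbae$eadad
  sorted[6] = dadcdbae$ea
  sorted[7] = dbae$eadadc
  sorted[8] = dcdbae$eada
  sorted[9] = e$eadadcdba
  sorted[10] = eadadcdbae$
sorted[2] = adcdbae$ead

Answer: adcdbae$ead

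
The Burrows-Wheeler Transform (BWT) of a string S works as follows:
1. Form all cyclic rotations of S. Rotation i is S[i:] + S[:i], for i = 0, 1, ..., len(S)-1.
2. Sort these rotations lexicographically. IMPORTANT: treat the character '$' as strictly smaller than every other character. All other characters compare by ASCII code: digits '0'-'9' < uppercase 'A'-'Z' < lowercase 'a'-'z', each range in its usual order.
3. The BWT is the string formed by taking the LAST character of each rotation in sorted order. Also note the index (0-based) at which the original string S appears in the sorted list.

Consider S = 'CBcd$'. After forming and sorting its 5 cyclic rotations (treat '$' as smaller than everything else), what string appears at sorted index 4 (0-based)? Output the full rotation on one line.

Answer: d$CBc

Derivation:
All 5 rotations (rotation i = S[i:]+S[:i]):
  rot[0] = CBcd$
  rot[1] = Bcd$C
  rot[2] = cd$CB
  rot[3] = d$CBc
  rot[4] = $CBcd
Sorted (with $ < everything):
  sorted[0] = $CBcd
  sorted[1] = Bcd$C
  sorted[2] = CBcd$
  sorted[3] = cd$CB
  sorted[4] = d$CBc
sorted[4] = d$CBc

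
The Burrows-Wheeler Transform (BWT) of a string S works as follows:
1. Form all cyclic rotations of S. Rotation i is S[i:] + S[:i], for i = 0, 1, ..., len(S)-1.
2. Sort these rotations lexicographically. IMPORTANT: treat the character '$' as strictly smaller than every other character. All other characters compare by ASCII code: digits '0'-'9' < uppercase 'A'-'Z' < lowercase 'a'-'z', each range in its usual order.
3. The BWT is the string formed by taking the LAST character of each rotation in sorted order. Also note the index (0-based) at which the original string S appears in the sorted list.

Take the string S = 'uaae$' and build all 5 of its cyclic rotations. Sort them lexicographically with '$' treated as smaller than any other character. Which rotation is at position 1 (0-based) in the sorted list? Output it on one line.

Answer: aae$u

Derivation:
All 5 rotations (rotation i = S[i:]+S[:i]):
  rot[0] = uaae$
  rot[1] = aae$u
  rot[2] = ae$ua
  rot[3] = e$uaa
  rot[4] = $uaae
Sorted (with $ < everything):
  sorted[0] = $uaae
  sorted[1] = aae$u
  sorted[2] = ae$ua
  sorted[3] = e$uaa
  sorted[4] = uaae$
sorted[1] = aae$u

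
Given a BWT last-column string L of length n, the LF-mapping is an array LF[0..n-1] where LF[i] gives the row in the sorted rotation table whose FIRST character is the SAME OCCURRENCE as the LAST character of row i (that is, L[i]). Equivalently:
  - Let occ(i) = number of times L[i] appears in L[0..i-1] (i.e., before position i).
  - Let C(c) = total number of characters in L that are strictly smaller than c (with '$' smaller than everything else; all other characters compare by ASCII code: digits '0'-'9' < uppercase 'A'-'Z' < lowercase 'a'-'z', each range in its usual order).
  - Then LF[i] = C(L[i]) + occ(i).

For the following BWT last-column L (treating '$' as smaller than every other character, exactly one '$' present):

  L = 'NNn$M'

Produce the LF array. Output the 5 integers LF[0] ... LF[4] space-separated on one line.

Char counts: '$':1, 'M':1, 'N':2, 'n':1
C (first-col start): C('$')=0, C('M')=1, C('N')=2, C('n')=4
L[0]='N': occ=0, LF[0]=C('N')+0=2+0=2
L[1]='N': occ=1, LF[1]=C('N')+1=2+1=3
L[2]='n': occ=0, LF[2]=C('n')+0=4+0=4
L[3]='$': occ=0, LF[3]=C('$')+0=0+0=0
L[4]='M': occ=0, LF[4]=C('M')+0=1+0=1

Answer: 2 3 4 0 1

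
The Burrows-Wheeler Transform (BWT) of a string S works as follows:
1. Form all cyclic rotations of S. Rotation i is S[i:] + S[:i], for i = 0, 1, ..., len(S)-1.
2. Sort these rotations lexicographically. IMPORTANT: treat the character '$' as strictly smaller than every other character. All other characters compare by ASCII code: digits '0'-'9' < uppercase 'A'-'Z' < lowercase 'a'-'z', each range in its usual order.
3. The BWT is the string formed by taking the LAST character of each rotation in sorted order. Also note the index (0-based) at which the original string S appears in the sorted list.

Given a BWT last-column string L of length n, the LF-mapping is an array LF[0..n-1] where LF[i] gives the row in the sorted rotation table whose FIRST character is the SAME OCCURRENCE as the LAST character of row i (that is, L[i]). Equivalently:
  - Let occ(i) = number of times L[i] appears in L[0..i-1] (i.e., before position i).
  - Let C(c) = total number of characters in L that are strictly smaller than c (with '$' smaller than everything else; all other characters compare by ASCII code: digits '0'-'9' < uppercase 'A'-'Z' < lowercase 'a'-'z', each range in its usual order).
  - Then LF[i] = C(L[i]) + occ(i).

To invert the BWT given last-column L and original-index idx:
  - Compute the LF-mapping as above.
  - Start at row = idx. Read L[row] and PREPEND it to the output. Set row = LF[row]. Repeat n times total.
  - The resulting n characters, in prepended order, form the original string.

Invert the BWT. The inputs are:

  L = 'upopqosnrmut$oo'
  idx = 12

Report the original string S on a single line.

LF mapping: 13 7 3 8 9 4 11 2 10 1 14 12 0 5 6
Walk LF starting at row 12, prepending L[row]:
  step 1: row=12, L[12]='$', prepend. Next row=LF[12]=0
  step 2: row=0, L[0]='u', prepend. Next row=LF[0]=13
  step 3: row=13, L[13]='o', prepend. Next row=LF[13]=5
  step 4: row=5, L[5]='o', prepend. Next row=LF[5]=4
  step 5: row=4, L[4]='q', prepend. Next row=LF[4]=9
  step 6: row=9, L[9]='m', prepend. Next row=LF[9]=1
  step 7: row=1, L[1]='p', prepend. Next row=LF[1]=7
  step 8: row=7, L[7]='n', prepend. Next row=LF[7]=2
  step 9: row=2, L[2]='o', prepend. Next row=LF[2]=3
  step 10: row=3, L[3]='p', prepend. Next row=LF[3]=8
  step 11: row=8, L[8]='r', prepend. Next row=LF[8]=10
  step 12: row=10, L[10]='u', prepend. Next row=LF[10]=14
  step 13: row=14, L[14]='o', prepend. Next row=LF[14]=6
  step 14: row=6, L[6]='s', prepend. Next row=LF[6]=11
  step 15: row=11, L[11]='t', prepend. Next row=LF[11]=12
Reversed output: tsourponpmqoou$

Answer: tsourponpmqoou$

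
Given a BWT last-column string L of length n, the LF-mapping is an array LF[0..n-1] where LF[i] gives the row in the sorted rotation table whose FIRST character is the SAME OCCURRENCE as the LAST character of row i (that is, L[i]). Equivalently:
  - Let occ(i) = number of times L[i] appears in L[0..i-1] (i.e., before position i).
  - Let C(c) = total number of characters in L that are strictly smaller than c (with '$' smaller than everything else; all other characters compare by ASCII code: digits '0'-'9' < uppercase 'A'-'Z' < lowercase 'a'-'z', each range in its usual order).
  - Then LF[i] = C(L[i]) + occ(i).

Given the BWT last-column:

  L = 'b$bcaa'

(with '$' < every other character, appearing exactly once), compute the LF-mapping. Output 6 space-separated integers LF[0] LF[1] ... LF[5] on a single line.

Answer: 3 0 4 5 1 2

Derivation:
Char counts: '$':1, 'a':2, 'b':2, 'c':1
C (first-col start): C('$')=0, C('a')=1, C('b')=3, C('c')=5
L[0]='b': occ=0, LF[0]=C('b')+0=3+0=3
L[1]='$': occ=0, LF[1]=C('$')+0=0+0=0
L[2]='b': occ=1, LF[2]=C('b')+1=3+1=4
L[3]='c': occ=0, LF[3]=C('c')+0=5+0=5
L[4]='a': occ=0, LF[4]=C('a')+0=1+0=1
L[5]='a': occ=1, LF[5]=C('a')+1=1+1=2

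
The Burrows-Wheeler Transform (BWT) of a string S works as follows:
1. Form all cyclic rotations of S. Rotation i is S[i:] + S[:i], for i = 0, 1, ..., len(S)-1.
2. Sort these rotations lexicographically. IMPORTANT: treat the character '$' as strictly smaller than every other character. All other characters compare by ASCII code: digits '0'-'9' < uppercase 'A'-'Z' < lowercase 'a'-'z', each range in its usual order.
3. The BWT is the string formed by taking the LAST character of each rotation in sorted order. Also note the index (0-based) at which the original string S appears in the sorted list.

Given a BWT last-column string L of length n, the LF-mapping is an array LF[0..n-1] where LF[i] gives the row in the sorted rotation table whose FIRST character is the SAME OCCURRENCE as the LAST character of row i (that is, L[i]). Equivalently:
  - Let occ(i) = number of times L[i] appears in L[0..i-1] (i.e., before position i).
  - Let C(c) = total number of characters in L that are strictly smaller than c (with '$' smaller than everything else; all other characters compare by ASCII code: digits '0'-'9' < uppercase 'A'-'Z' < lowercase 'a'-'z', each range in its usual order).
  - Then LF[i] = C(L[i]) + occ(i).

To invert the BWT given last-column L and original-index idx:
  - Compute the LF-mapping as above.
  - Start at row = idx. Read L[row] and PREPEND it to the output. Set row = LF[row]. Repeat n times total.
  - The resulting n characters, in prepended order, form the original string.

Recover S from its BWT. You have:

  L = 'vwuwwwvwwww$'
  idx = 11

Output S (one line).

LF mapping: 2 4 1 5 6 7 3 8 9 10 11 0
Walk LF starting at row 11, prepending L[row]:
  step 1: row=11, L[11]='$', prepend. Next row=LF[11]=0
  step 2: row=0, L[0]='v', prepend. Next row=LF[0]=2
  step 3: row=2, L[2]='u', prepend. Next row=LF[2]=1
  step 4: row=1, L[1]='w', prepend. Next row=LF[1]=4
  step 5: row=4, L[4]='w', prepend. Next row=LF[4]=6
  step 6: row=6, L[6]='v', prepend. Next row=LF[6]=3
  step 7: row=3, L[3]='w', prepend. Next row=LF[3]=5
  step 8: row=5, L[5]='w', prepend. Next row=LF[5]=7
  step 9: row=7, L[7]='w', prepend. Next row=LF[7]=8
  step 10: row=8, L[8]='w', prepend. Next row=LF[8]=9
  step 11: row=9, L[9]='w', prepend. Next row=LF[9]=10
  step 12: row=10, L[10]='w', prepend. Next row=LF[10]=11
Reversed output: wwwwwwvwwuv$

Answer: wwwwwwvwwuv$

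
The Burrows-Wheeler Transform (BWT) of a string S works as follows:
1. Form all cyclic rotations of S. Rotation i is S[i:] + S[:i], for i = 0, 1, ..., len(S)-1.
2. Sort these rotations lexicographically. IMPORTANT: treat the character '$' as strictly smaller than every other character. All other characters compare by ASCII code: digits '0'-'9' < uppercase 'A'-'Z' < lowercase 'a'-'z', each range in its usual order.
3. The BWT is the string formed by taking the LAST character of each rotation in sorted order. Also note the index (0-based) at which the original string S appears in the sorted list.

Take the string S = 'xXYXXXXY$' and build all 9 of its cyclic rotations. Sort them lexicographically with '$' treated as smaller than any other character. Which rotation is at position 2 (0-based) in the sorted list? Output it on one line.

All 9 rotations (rotation i = S[i:]+S[:i]):
  rot[0] = xXYXXXXY$
  rot[1] = XYXXXXY$x
  rot[2] = YXXXXY$xX
  rot[3] = XXXXY$xXY
  rot[4] = XXXY$xXYX
  rot[5] = XXY$xXYXX
  rot[6] = XY$xXYXXX
  rot[7] = Y$xXYXXXX
  rot[8] = $xXYXXXXY
Sorted (with $ < everything):
  sorted[0] = $xXYXXXXY
  sorted[1] = XXXXY$xXY
  sorted[2] = XXXY$xXYX
  sorted[3] = XXY$xXYXX
  sorted[4] = XY$xXYXXX
  sorted[5] = XYXXXXY$x
  sorted[6] = Y$xXYXXXX
  sorted[7] = YXXXXY$xX
  sorted[8] = xXYXXXXY$
sorted[2] = XXXY$xXYX

Answer: XXXY$xXYX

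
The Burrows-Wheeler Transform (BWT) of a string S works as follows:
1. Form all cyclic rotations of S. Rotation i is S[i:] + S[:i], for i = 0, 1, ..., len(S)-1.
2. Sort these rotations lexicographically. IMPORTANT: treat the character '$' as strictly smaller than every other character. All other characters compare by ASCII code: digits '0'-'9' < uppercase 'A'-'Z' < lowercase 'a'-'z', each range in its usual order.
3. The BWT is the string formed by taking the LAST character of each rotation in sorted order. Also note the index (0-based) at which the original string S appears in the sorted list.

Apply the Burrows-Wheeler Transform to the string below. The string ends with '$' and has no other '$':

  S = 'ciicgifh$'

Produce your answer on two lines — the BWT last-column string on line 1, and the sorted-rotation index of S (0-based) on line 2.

Answer: hi$icfigc
2

Derivation:
All 9 rotations (rotation i = S[i:]+S[:i]):
  rot[0] = ciicgifh$
  rot[1] = iicgifh$c
  rot[2] = icgifh$ci
  rot[3] = cgifh$cii
  rot[4] = gifh$ciic
  rot[5] = ifh$ciicg
  rot[6] = fh$ciicgi
  rot[7] = h$ciicgif
  rot[8] = $ciicgifh
Sorted (with $ < everything):
  sorted[0] = $ciicgifh  (last char: 'h')
  sorted[1] = cgifh$cii  (last char: 'i')
  sorted[2] = ciicgifh$  (last char: '$')
  sorted[3] = fh$ciicgi  (last char: 'i')
  sorted[4] = gifh$ciic  (last char: 'c')
  sorted[5] = h$ciicgif  (last char: 'f')
  sorted[6] = icgifh$ci  (last char: 'i')
  sorted[7] = ifh$ciicg  (last char: 'g')
  sorted[8] = iicgifh$c  (last char: 'c')
Last column: hi$icfigc
Original string S is at sorted index 2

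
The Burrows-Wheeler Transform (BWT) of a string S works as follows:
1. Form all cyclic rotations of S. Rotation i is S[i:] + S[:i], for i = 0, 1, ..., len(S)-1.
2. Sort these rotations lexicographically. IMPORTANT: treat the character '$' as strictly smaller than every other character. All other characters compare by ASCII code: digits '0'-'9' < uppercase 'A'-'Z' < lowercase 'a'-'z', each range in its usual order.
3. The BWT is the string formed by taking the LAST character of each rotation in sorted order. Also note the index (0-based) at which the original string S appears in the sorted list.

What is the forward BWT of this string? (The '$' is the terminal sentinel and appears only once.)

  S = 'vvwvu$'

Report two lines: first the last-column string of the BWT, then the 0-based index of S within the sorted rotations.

All 6 rotations (rotation i = S[i:]+S[:i]):
  rot[0] = vvwvu$
  rot[1] = vwvu$v
  rot[2] = wvu$vv
  rot[3] = vu$vvw
  rot[4] = u$vvwv
  rot[5] = $vvwvu
Sorted (with $ < everything):
  sorted[0] = $vvwvu  (last char: 'u')
  sorted[1] = u$vvwv  (last char: 'v')
  sorted[2] = vu$vvw  (last char: 'w')
  sorted[3] = vvwvu$  (last char: '$')
  sorted[4] = vwvu$v  (last char: 'v')
  sorted[5] = wvu$vv  (last char: 'v')
Last column: uvw$vv
Original string S is at sorted index 3

Answer: uvw$vv
3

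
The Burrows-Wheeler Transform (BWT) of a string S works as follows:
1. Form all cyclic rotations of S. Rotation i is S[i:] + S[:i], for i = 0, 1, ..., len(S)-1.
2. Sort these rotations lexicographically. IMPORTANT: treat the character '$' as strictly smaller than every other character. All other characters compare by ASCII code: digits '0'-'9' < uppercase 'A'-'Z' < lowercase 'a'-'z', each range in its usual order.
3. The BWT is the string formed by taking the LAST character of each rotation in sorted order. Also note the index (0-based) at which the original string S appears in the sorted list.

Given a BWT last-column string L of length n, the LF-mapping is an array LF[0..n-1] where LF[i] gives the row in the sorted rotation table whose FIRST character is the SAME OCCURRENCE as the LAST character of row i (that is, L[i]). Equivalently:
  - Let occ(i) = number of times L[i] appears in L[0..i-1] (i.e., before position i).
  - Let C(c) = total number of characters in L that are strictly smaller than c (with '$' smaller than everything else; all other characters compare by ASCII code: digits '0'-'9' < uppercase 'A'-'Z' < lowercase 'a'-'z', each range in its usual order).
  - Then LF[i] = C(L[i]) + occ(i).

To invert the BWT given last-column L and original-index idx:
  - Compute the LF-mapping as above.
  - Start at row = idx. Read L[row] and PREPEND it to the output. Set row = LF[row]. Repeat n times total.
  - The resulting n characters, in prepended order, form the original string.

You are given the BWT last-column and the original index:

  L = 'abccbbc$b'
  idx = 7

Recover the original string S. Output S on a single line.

LF mapping: 1 2 6 7 3 4 8 0 5
Walk LF starting at row 7, prepending L[row]:
  step 1: row=7, L[7]='$', prepend. Next row=LF[7]=0
  step 2: row=0, L[0]='a', prepend. Next row=LF[0]=1
  step 3: row=1, L[1]='b', prepend. Next row=LF[1]=2
  step 4: row=2, L[2]='c', prepend. Next row=LF[2]=6
  step 5: row=6, L[6]='c', prepend. Next row=LF[6]=8
  step 6: row=8, L[8]='b', prepend. Next row=LF[8]=5
  step 7: row=5, L[5]='b', prepend. Next row=LF[5]=4
  step 8: row=4, L[4]='b', prepend. Next row=LF[4]=3
  step 9: row=3, L[3]='c', prepend. Next row=LF[3]=7
Reversed output: cbbbccba$

Answer: cbbbccba$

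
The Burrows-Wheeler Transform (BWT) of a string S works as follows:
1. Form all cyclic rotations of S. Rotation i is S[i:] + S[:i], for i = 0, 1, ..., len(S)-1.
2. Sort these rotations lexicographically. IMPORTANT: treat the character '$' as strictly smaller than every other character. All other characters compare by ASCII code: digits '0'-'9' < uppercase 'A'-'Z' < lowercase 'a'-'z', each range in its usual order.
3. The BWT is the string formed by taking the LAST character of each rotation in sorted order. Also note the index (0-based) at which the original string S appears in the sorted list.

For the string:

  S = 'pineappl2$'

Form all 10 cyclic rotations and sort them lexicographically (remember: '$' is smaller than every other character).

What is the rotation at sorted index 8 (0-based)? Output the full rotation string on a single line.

All 10 rotations (rotation i = S[i:]+S[:i]):
  rot[0] = pineappl2$
  rot[1] = ineappl2$p
  rot[2] = neappl2$pi
  rot[3] = eappl2$pin
  rot[4] = appl2$pine
  rot[5] = ppl2$pinea
  rot[6] = pl2$pineap
  rot[7] = l2$pineapp
  rot[8] = 2$pineappl
  rot[9] = $pineappl2
Sorted (with $ < everything):
  sorted[0] = $pineappl2
  sorted[1] = 2$pineappl
  sorted[2] = appl2$pine
  sorted[3] = eappl2$pin
  sorted[4] = ineappl2$p
  sorted[5] = l2$pineapp
  sorted[6] = neappl2$pi
  sorted[7] = pineappl2$
  sorted[8] = pl2$pineap
  sorted[9] = ppl2$pinea
sorted[8] = pl2$pineap

Answer: pl2$pineap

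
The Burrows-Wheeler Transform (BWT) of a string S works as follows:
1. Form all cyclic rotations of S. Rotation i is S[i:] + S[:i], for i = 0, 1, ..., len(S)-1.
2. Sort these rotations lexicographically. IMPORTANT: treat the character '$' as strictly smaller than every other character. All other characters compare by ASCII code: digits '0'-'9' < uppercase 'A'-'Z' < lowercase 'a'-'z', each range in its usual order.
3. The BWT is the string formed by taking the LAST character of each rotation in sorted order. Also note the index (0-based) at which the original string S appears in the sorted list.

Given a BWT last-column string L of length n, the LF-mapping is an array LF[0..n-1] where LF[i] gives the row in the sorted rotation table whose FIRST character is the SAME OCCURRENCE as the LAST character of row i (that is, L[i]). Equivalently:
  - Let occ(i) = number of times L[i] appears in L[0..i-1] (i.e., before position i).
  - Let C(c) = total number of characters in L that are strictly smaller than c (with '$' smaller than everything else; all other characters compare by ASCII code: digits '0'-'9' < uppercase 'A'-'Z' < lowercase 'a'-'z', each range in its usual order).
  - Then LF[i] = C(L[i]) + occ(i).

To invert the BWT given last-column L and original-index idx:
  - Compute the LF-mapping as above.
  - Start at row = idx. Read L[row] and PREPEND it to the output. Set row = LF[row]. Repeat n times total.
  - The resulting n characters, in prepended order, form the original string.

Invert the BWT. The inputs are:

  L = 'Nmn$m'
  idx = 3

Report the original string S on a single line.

Answer: mnmN$

Derivation:
LF mapping: 1 2 4 0 3
Walk LF starting at row 3, prepending L[row]:
  step 1: row=3, L[3]='$', prepend. Next row=LF[3]=0
  step 2: row=0, L[0]='N', prepend. Next row=LF[0]=1
  step 3: row=1, L[1]='m', prepend. Next row=LF[1]=2
  step 4: row=2, L[2]='n', prepend. Next row=LF[2]=4
  step 5: row=4, L[4]='m', prepend. Next row=LF[4]=3
Reversed output: mnmN$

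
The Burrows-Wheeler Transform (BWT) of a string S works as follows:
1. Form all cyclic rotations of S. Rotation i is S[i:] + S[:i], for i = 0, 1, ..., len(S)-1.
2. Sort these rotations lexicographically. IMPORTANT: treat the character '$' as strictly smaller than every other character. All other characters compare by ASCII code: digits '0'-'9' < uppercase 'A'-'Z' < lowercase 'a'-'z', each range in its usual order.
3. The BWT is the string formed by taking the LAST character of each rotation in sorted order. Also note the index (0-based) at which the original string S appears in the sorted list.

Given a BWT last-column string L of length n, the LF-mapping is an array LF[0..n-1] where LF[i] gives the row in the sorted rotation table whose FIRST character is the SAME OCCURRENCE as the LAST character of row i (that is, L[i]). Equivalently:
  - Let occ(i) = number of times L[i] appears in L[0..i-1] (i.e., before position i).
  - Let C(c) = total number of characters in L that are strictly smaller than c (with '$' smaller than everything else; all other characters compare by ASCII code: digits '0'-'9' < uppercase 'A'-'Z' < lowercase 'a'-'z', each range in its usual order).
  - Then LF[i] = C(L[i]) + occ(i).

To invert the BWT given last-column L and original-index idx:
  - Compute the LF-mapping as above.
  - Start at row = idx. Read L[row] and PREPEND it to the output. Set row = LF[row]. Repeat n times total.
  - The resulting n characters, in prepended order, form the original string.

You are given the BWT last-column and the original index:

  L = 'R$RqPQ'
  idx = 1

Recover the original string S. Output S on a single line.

LF mapping: 3 0 4 5 1 2
Walk LF starting at row 1, prepending L[row]:
  step 1: row=1, L[1]='$', prepend. Next row=LF[1]=0
  step 2: row=0, L[0]='R', prepend. Next row=LF[0]=3
  step 3: row=3, L[3]='q', prepend. Next row=LF[3]=5
  step 4: row=5, L[5]='Q', prepend. Next row=LF[5]=2
  step 5: row=2, L[2]='R', prepend. Next row=LF[2]=4
  step 6: row=4, L[4]='P', prepend. Next row=LF[4]=1
Reversed output: PRQqR$

Answer: PRQqR$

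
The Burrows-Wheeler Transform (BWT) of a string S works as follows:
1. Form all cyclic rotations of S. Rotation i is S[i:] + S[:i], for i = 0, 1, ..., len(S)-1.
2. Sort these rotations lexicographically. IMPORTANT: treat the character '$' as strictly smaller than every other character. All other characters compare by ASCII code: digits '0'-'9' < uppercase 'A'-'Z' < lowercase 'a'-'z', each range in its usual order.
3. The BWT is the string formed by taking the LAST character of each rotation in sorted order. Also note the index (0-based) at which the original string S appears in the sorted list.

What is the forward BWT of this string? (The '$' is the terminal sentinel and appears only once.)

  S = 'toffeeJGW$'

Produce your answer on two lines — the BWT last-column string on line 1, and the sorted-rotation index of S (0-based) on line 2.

Answer: WJeGeffot$
9

Derivation:
All 10 rotations (rotation i = S[i:]+S[:i]):
  rot[0] = toffeeJGW$
  rot[1] = offeeJGW$t
  rot[2] = ffeeJGW$to
  rot[3] = feeJGW$tof
  rot[4] = eeJGW$toff
  rot[5] = eJGW$toffe
  rot[6] = JGW$toffee
  rot[7] = GW$toffeeJ
  rot[8] = W$toffeeJG
  rot[9] = $toffeeJGW
Sorted (with $ < everything):
  sorted[0] = $toffeeJGW  (last char: 'W')
  sorted[1] = GW$toffeeJ  (last char: 'J')
  sorted[2] = JGW$toffee  (last char: 'e')
  sorted[3] = W$toffeeJG  (last char: 'G')
  sorted[4] = eJGW$toffe  (last char: 'e')
  sorted[5] = eeJGW$toff  (last char: 'f')
  sorted[6] = feeJGW$tof  (last char: 'f')
  sorted[7] = ffeeJGW$to  (last char: 'o')
  sorted[8] = offeeJGW$t  (last char: 't')
  sorted[9] = toffeeJGW$  (last char: '$')
Last column: WJeGeffot$
Original string S is at sorted index 9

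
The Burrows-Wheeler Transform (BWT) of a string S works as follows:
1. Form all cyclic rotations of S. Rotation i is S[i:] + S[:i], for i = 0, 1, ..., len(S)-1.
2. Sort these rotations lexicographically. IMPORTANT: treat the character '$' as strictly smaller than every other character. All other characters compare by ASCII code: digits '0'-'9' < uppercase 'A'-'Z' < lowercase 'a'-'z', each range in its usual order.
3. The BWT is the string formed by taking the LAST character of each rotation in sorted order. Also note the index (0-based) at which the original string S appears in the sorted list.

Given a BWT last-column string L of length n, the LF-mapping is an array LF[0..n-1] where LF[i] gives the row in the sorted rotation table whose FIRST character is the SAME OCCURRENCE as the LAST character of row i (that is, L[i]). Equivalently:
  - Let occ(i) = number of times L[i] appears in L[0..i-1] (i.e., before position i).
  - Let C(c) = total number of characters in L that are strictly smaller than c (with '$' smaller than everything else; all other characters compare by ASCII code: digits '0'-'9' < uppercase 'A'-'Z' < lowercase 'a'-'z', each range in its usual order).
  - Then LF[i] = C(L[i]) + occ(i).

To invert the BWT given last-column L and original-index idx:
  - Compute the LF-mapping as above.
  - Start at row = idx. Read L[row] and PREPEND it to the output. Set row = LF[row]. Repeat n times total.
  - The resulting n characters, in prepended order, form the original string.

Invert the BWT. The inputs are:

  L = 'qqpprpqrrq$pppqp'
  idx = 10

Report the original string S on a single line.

Answer: qprpqqppppqrprq$

Derivation:
LF mapping: 8 9 1 2 13 3 10 14 15 11 0 4 5 6 12 7
Walk LF starting at row 10, prepending L[row]:
  step 1: row=10, L[10]='$', prepend. Next row=LF[10]=0
  step 2: row=0, L[0]='q', prepend. Next row=LF[0]=8
  step 3: row=8, L[8]='r', prepend. Next row=LF[8]=15
  step 4: row=15, L[15]='p', prepend. Next row=LF[15]=7
  step 5: row=7, L[7]='r', prepend. Next row=LF[7]=14
  step 6: row=14, L[14]='q', prepend. Next row=LF[14]=12
  step 7: row=12, L[12]='p', prepend. Next row=LF[12]=5
  step 8: row=5, L[5]='p', prepend. Next row=LF[5]=3
  step 9: row=3, L[3]='p', prepend. Next row=LF[3]=2
  step 10: row=2, L[2]='p', prepend. Next row=LF[2]=1
  step 11: row=1, L[1]='q', prepend. Next row=LF[1]=9
  step 12: row=9, L[9]='q', prepend. Next row=LF[9]=11
  step 13: row=11, L[11]='p', prepend. Next row=LF[11]=4
  step 14: row=4, L[4]='r', prepend. Next row=LF[4]=13
  step 15: row=13, L[13]='p', prepend. Next row=LF[13]=6
  step 16: row=6, L[6]='q', prepend. Next row=LF[6]=10
Reversed output: qprpqqppppqrprq$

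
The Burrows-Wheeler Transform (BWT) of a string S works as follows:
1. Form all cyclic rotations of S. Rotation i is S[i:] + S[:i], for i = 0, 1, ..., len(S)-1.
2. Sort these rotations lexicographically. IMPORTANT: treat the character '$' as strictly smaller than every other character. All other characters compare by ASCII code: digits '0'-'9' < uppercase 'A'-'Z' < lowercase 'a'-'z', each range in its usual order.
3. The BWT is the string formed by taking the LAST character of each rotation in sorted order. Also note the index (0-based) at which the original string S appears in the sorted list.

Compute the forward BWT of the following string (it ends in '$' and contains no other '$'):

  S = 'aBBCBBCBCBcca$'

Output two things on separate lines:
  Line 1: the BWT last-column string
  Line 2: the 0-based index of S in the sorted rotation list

All 14 rotations (rotation i = S[i:]+S[:i]):
  rot[0] = aBBCBBCBCBcca$
  rot[1] = BBCBBCBCBcca$a
  rot[2] = BCBBCBCBcca$aB
  rot[3] = CBBCBCBcca$aBB
  rot[4] = BBCBCBcca$aBBC
  rot[5] = BCBCBcca$aBBCB
  rot[6] = CBCBcca$aBBCBB
  rot[7] = BCBcca$aBBCBBC
  rot[8] = CBcca$aBBCBBCB
  rot[9] = Bcca$aBBCBBCBC
  rot[10] = cca$aBBCBBCBCB
  rot[11] = ca$aBBCBBCBCBc
  rot[12] = a$aBBCBBCBCBcc
  rot[13] = $aBBCBBCBCBcca
Sorted (with $ < everything):
  sorted[0] = $aBBCBBCBCBcca  (last char: 'a')
  sorted[1] = BBCBBCBCBcca$a  (last char: 'a')
  sorted[2] = BBCBCBcca$aBBC  (last char: 'C')
  sorted[3] = BCBBCBCBcca$aB  (last char: 'B')
  sorted[4] = BCBCBcca$aBBCB  (last char: 'B')
  sorted[5] = BCBcca$aBBCBBC  (last char: 'C')
  sorted[6] = Bcca$aBBCBBCBC  (last char: 'C')
  sorted[7] = CBBCBCBcca$aBB  (last char: 'B')
  sorted[8] = CBCBcca$aBBCBB  (last char: 'B')
  sorted[9] = CBcca$aBBCBBCB  (last char: 'B')
  sorted[10] = a$aBBCBBCBCBcc  (last char: 'c')
  sorted[11] = aBBCBBCBCBcca$  (last char: '$')
  sorted[12] = ca$aBBCBBCBCBc  (last char: 'c')
  sorted[13] = cca$aBBCBBCBCB  (last char: 'B')
Last column: aaCBBCCBBBc$cB
Original string S is at sorted index 11

Answer: aaCBBCCBBBc$cB
11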